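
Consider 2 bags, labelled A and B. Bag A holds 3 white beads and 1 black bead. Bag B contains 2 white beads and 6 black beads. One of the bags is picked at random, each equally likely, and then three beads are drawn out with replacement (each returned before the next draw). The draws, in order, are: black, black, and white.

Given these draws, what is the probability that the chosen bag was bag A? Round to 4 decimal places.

The likelihood of the observed sequence under each hypothesis: P(data | bag A) = (1/4)(1/4)(3/4) = 3/64; P(data | bag B) = (6/8)(6/8)(2/8) = 9/64.
Weighting by the prior gives 1/2 · 3/64 = 3/128, 1/2 · 9/64 = 9/128; with total 3/32.
So P(bag A | data) = (3/128) / (3/32) = 1/4.

0.2500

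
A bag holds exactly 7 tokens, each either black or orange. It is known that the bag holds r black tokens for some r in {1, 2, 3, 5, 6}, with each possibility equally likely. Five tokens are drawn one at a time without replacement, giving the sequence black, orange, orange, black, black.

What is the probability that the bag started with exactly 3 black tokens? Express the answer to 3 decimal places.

The likelihood of the observed sequence under each hypothesis: P(data | r = 1) = (1/7)(6/6)(5/5)(0/4) = 0; P(data | r = 2) = (2/7)(5/6)(4/5)(1/4)(0/3) = 0; P(data | r = 3) = (3/7)(4/6)(3/5)(2/4)(1/3) = 1/35; P(data | r = 5) = (5/7)(2/6)(1/5)(4/4)(3/3) = 1/21; P(data | r = 6) = (6/7)(1/6)(0/5) = 0.
The prior-weighted likelihoods are 1/5 · 0 = 0, 1/5 · 0 = 0, 1/5 · 1/35 = 1/175, 1/5 · 1/21 = 1/105, 1/5 · 0 = 0; with total 8/525.
Therefore the posterior P(r = 3 | data) = (1/175) / (8/525) = 3/8.

0.375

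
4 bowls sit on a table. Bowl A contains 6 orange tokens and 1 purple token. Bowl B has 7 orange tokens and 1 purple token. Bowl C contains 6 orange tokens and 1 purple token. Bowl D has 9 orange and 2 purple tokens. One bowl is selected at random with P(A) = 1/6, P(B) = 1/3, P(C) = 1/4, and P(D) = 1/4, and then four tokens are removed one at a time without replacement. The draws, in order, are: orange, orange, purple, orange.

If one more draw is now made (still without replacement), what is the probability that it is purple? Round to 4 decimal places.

0.0342

For each hypothesis, P(data | H) works out to: P(data | bowl A) = (6/7)(5/6)(1/5)(4/4) = 0.14286; P(data | bowl B) = (7/8)(6/7)(1/6)(5/5) = 0.125; P(data | bowl C) = (6/7)(5/6)(1/5)(4/4) = 0.14286; P(data | bowl D) = (9/11)(8/10)(2/9)(7/8) = 0.12727.
Weighting by the prior gives 1/6 · 0.14286 = 0.02381, 1/3 · 0.125 = 0.041667, 1/4 · 0.14286 = 0.035714, 1/4 · 0.12727 = 0.031818; these sum to 0.13301.
Normalising, the posterior is P(bowl A | data) = 0.17901, P(bowl B | data) = 0.31326, P(bowl C | data) = 0.26851, P(bowl D | data) = 0.23922.
So P(purple next | data) = Σ P(purple next | H) P(H | data) = (0)(0.17901) + (0)(0.31326) + (0)(0.26851) + (1/7)(0.23922) = 0.034174.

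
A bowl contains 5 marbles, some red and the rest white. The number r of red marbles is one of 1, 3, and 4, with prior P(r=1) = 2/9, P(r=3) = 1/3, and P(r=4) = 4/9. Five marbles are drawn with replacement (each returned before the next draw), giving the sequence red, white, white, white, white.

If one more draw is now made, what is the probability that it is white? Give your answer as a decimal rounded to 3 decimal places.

0.700

For each hypothesis, P(data | H) works out to: P(data | r = 1) = (1/5)(4/5)(4/5)(4/5)(4/5) = 0.08192; P(data | r = 3) = (3/5)(2/5)(2/5)(2/5)(2/5) = 0.01536; P(data | r = 4) = (4/5)(1/5)(1/5)(1/5)(1/5) = 0.00128.
Weighting by the prior gives 2/9 · 0.08192 = 0.018204, 1/3 · 0.01536 = 0.00512, 4/9 · 0.00128 = 0.00056889; with total 0.023893.
Dividing through by the total gives posterior P(r = 1 | data) = 0.7619, P(r = 3 | data) = 0.21429, P(r = 4 | data) = 0.02381.
The predictive probability is P(white next | data) = (4/5)(0.7619) + (2/5)(0.21429) + (1/5)(0.02381) = 0.7.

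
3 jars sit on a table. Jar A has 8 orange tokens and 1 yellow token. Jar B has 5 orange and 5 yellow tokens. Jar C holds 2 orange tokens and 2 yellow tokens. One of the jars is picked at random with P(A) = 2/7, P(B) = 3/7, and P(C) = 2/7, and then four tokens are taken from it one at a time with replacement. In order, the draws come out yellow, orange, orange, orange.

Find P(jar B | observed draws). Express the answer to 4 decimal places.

Compute the likelihood of the observed sequence for each case: P(data | jar A) = (1/9)(8/9)(8/9)(8/9) = 0.078037; P(data | jar B) = (5/10)(5/10)(5/10)(5/10) = 0.0625; P(data | jar C) = (2/4)(2/4)(2/4)(2/4) = 0.0625.
Weighting by the prior gives 2/7 · 0.078037 = 0.022296, 3/7 · 0.0625 = 0.026786, 2/7 · 0.0625 = 0.017857; these sum to 0.066939.
So P(jar B | data) = (0.026786) / (0.066939) = 0.40015.

0.4002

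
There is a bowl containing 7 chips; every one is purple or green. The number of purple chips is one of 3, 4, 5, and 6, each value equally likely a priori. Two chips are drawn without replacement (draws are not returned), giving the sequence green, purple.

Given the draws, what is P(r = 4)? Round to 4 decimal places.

0.3000

The likelihood of the observed sequence under each hypothesis: P(data | r = 3) = (4/7)(3/6) = 2/7; P(data | r = 4) = (3/7)(4/6) = 2/7; P(data | r = 5) = (2/7)(5/6) = 5/21; P(data | r = 6) = (1/7)(6/6) = 1/7.
Weighting by the prior gives 1/4 · 2/7 = 1/14, 1/4 · 2/7 = 1/14, 1/4 · 5/21 = 5/84, 1/4 · 1/7 = 1/28; with total 5/21.
Hence P(r = 4 | data) = (1/14) / (5/21) = 3/10.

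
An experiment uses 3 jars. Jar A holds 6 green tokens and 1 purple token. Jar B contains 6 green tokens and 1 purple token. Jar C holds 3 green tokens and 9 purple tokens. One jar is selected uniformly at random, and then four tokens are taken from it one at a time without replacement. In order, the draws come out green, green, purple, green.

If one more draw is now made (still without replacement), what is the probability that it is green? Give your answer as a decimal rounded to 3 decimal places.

0.984

Compute the likelihood of the observed sequence for each case: P(data | jar A) = (6/7)(5/6)(1/5)(4/4) = 0.14286; P(data | jar B) = (6/7)(5/6)(1/5)(4/4) = 0.14286; P(data | jar C) = (3/12)(2/11)(9/10)(1/9) = 0.0045455.
Multiplying each by its prior: 1/3 · 0.14286 = 0.047619, 1/3 · 0.14286 = 0.047619, 1/3 · 0.0045455 = 0.0015152; these sum to 0.096753.
Normalising, the posterior is P(jar A | data) = 0.49217, P(jar B | data) = 0.49217, P(jar C | data) = 0.01566.
So P(green next | data) = Σ P(green next | H) P(H | data) = (1)(0.49217) + (1)(0.49217) + (0)(0.01566) = 0.98434.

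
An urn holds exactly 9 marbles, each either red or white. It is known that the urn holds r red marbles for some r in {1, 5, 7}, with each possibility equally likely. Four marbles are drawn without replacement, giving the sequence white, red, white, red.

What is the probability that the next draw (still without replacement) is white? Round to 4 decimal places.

0.2963

For each hypothesis, P(data | H) works out to: P(data | r = 1) = (8/9)(1/8)(7/7)(0/6) = 0; P(data | r = 5) = (4/9)(5/8)(3/7)(4/6) = 5/63; P(data | r = 7) = (2/9)(7/8)(1/7)(6/6) = 1/36.
Weighting by the prior gives 1/3 · 0 = 0, 1/3 · 5/63 = 5/189, 1/3 · 1/36 = 1/108; these sum to 1/28.
The posterior is then P(r = 1 | data) = 0, P(r = 5 | data) = 20/27, P(r = 7 | data) = 7/27.
Averaging over the posterior, P(white next | data) = (2/5)(20/27) + (0)(7/27) = 8/27.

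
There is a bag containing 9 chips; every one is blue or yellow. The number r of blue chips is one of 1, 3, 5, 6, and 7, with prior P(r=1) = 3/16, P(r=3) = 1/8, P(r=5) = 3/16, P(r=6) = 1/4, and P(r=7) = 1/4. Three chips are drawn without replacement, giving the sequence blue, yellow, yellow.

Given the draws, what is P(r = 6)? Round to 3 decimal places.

0.198

The likelihood of the observed sequence under each hypothesis: P(data | r = 1) = (1/9)(8/8)(7/7) = 1/9; P(data | r = 3) = (3/9)(6/8)(5/7) = 5/28; P(data | r = 5) = (5/9)(4/8)(3/7) = 5/42; P(data | r = 6) = (6/9)(3/8)(2/7) = 1/14; P(data | r = 7) = (7/9)(2/8)(1/7) = 1/36.
Multiplying each by its prior: 3/16 · 1/9 = 1/48, 1/8 · 5/28 = 5/224, 3/16 · 5/42 = 5/224, 1/4 · 1/14 = 1/56, 1/4 · 1/36 = 1/144; these sum to 13/144.
Therefore the posterior P(r = 6 | data) = (1/56) / (13/144) = 18/91.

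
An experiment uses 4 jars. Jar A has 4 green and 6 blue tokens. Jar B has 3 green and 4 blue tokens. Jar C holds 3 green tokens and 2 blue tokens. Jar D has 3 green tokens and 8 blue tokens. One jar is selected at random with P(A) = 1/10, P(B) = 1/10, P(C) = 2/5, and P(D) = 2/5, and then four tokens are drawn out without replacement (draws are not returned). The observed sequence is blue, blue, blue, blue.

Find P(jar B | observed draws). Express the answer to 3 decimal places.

0.030

The likelihood of the observed sequence under each hypothesis: P(data | jar A) = (6/10)(5/9)(4/8)(3/7) = 0.071429; P(data | jar B) = (4/7)(3/6)(2/5)(1/4) = 0.028571; P(data | jar C) = (2/5)(1/4)(0/3) = 0; P(data | jar D) = (8/11)(7/10)(6/9)(5/8) = 0.21212.
The prior-weighted likelihoods are 1/10 · 0.071429 = 0.0071429, 1/10 · 0.028571 = 0.0028571, 2/5 · 0 = 0, 2/5 · 0.21212 = 0.084848; summing to 0.094848.
So P(jar B | data) = (0.0028571) / (0.094848) = 0.030123.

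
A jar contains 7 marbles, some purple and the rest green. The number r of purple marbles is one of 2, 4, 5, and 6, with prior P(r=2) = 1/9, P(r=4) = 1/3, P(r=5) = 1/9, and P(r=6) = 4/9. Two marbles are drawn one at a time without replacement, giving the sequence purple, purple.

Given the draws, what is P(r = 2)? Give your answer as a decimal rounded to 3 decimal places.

0.011

Compute the likelihood of the observed sequence for each case: P(data | r = 2) = (2/7)(1/6) = 1/21; P(data | r = 4) = (4/7)(3/6) = 2/7; P(data | r = 5) = (5/7)(4/6) = 10/21; P(data | r = 6) = (6/7)(5/6) = 5/7.
The prior-weighted likelihoods are 1/9 · 1/21 = 1/189, 1/3 · 2/7 = 2/21, 1/9 · 10/21 = 10/189, 4/9 · 5/7 = 20/63; with total 89/189.
So P(r = 2 | data) = (1/189) / (89/189) = 1/89.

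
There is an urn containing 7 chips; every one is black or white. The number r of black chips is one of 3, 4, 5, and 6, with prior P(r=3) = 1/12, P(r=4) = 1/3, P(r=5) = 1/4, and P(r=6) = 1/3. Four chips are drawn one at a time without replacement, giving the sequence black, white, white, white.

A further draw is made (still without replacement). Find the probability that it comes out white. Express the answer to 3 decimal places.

Compute the likelihood of the observed sequence for each case: P(data | r = 3) = (3/7)(4/6)(3/5)(2/4) = 3/35; P(data | r = 4) = (4/7)(3/6)(2/5)(1/4) = 1/35; P(data | r = 5) = (5/7)(2/6)(1/5)(0/4) = 0; P(data | r = 6) = (6/7)(1/6)(0/5) = 0.
Multiplying each by its prior: 1/12 · 3/35 = 1/140, 1/3 · 1/35 = 1/105, 1/4 · 0 = 0, 1/3 · 0 = 0; summing to 1/60.
The posterior is then P(r = 3 | data) = 3/7, P(r = 4 | data) = 4/7, P(r = 5 | data) = 0, P(r = 6 | data) = 0.
So P(white next | data) = Σ P(white next | H) P(H | data) = (1/3)(3/7) + (0)(4/7) = 1/7.

0.143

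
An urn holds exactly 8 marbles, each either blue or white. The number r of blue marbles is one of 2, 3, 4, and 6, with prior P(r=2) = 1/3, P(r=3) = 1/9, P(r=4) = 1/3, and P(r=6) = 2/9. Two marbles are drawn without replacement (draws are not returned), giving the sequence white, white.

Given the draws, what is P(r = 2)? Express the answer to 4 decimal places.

For each hypothesis, P(data | H) works out to: P(data | r = 2) = (6/8)(5/7) = 15/28; P(data | r = 3) = (5/8)(4/7) = 5/14; P(data | r = 4) = (4/8)(3/7) = 3/14; P(data | r = 6) = (2/8)(1/7) = 1/28.
Multiplying each by its prior: 1/3 · 15/28 = 5/28, 1/9 · 5/14 = 5/126, 1/3 · 3/14 = 1/14, 2/9 · 1/28 = 1/126; these sum to 25/84.
Hence P(r = 2 | data) = (5/28) / (25/84) = 3/5.

0.6000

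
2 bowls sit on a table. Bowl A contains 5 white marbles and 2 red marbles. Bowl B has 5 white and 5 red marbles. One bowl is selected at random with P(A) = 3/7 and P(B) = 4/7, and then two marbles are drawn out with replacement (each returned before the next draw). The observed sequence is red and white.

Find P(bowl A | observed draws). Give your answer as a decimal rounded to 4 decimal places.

0.3797

For each hypothesis, P(data | H) works out to: P(data | bowl A) = (2/7)(5/7) = 10/49; P(data | bowl B) = (5/10)(5/10) = 1/4.
Weighting by the prior gives 3/7 · 10/49 = 30/343, 4/7 · 1/4 = 1/7; these sum to 79/343.
By Bayes' rule, P(bowl A | data) = (30/343) / (79/343) = 30/79.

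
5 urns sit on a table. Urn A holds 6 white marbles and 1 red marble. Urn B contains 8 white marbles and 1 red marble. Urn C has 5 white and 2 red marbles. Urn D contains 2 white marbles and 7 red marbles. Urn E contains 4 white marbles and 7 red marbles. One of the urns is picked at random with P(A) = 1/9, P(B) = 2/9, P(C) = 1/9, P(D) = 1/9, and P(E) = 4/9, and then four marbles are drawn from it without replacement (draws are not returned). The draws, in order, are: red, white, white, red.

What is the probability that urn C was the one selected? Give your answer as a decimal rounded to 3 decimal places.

0.144

Compute the likelihood of the observed sequence for each case: P(data | urn A) = (1/7)(6/6)(5/5)(0/4) = 0; P(data | urn B) = (1/9)(8/8)(7/7)(0/6) = 0; P(data | urn C) = (2/7)(5/6)(4/5)(1/4) = 0.047619; P(data | urn D) = (7/9)(2/8)(1/7)(6/6) = 0.027778; P(data | urn E) = (7/11)(4/10)(3/9)(6/8) = 0.063636.
Multiplying each by its prior: 1/9 · 0 = 0, 2/9 · 0 = 0, 1/9 · 0.047619 = 0.005291, 1/9 · 0.027778 = 0.0030864, 4/9 · 0.063636 = 0.028283; with total 0.03666.
So P(urn C | data) = (0.005291) / (0.03666) = 0.14433.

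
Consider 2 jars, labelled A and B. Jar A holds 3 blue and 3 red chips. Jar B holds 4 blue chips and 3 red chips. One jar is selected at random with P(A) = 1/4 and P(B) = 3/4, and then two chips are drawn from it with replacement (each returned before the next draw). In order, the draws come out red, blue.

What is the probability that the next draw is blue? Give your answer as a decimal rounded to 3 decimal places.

Under each hypothesis, the probability of the observed sequence is: P(data | jar A) = (3/6)(3/6) = 1/4; P(data | jar B) = (3/7)(4/7) = 12/49.
Weighting by the prior gives 1/4 · 1/4 = 1/16, 3/4 · 12/49 = 9/49; with total 193/784.
Dividing through by the total gives posterior P(jar A | data) = 0.25389, P(jar B | data) = 0.74611.
Averaging over the posterior, P(blue next | data) = (1/2)(0.25389) + (4/7)(0.74611) = 0.55329.

0.553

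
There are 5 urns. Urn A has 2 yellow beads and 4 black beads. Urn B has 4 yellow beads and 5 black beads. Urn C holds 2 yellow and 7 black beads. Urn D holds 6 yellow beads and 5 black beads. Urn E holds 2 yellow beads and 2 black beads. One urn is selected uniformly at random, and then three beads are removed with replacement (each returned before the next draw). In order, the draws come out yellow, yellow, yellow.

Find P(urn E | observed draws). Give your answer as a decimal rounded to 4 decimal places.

0.2954

Under each hypothesis, the probability of the observed sequence is: P(data | urn A) = (2/6)(2/6)(2/6) = 0.037037; P(data | urn B) = (4/9)(4/9)(4/9) = 0.087791; P(data | urn C) = (2/9)(2/9)(2/9) = 0.010974; P(data | urn D) = (6/11)(6/11)(6/11) = 0.16228; P(data | urn E) = (2/4)(2/4)(2/4) = 0.125.
Weighting by the prior gives 1/5 · 0.037037 = 0.0074074, 1/5 · 0.087791 = 0.017558, 1/5 · 0.010974 = 0.0021948, 1/5 · 0.16228 = 0.032457, 1/5 · 0.125 = 0.025; these sum to 0.084617.
Therefore the posterior P(urn E | data) = (0.025) / (0.084617) = 0.29545.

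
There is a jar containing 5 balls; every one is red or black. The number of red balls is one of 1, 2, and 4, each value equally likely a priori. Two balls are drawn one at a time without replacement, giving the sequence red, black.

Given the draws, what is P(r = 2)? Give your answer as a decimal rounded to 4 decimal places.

Under each hypothesis, the probability of the observed sequence is: P(data | r = 1) = (1/5)(4/4) = 1/5; P(data | r = 2) = (2/5)(3/4) = 3/10; P(data | r = 4) = (4/5)(1/4) = 1/5.
Multiplying each by its prior: 1/3 · 1/5 = 1/15, 1/3 · 3/10 = 1/10, 1/3 · 1/5 = 1/15; with total 7/30.
So P(r = 2 | data) = (1/10) / (7/30) = 3/7.

0.4286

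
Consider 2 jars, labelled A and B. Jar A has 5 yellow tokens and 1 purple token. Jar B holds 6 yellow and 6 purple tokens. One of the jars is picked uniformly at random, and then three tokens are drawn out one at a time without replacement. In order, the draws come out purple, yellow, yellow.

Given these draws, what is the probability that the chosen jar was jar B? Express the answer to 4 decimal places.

The likelihood of the observed sequence under each hypothesis: P(data | jar A) = (1/6)(5/5)(4/4) = 1/6; P(data | jar B) = (6/12)(6/11)(5/10) = 3/22.
The prior-weighted likelihoods are 1/2 · 1/6 = 1/12, 1/2 · 3/22 = 3/44; these sum to 5/33.
Therefore the posterior P(jar B | data) = (3/44) / (5/33) = 9/20.

0.4500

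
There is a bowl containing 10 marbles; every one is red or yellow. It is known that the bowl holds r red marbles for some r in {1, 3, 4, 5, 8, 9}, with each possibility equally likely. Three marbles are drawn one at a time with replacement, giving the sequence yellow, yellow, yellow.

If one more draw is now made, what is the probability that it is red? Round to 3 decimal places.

Compute the likelihood of the observed sequence for each case: P(data | r = 1) = (9/10)(9/10)(9/10) = 0.729; P(data | r = 3) = (7/10)(7/10)(7/10) = 0.343; P(data | r = 4) = (6/10)(6/10)(6/10) = 0.216; P(data | r = 5) = (5/10)(5/10)(5/10) = 0.125; P(data | r = 8) = (2/10)(2/10)(2/10) = 0.008; P(data | r = 9) = (1/10)(1/10)(1/10) = 0.001.
Weighting by the prior gives 1/6 · 0.729 = 0.1215, 1/6 · 0.343 = 0.057167, 1/6 · 0.216 = 0.036, 1/6 · 0.125 = 0.020833, 1/6 · 0.008 = 0.0013333, 1/6 · 0.001 = 0.00016667; summing to 0.237.
The posterior is then P(r = 1 | data) = 0.51266, P(r = 3 | data) = 0.24121, P(r = 4 | data) = 0.1519, P(r = 5 | data) = 0.087904, P(r = 8 | data) = 0.0056259, P(r = 9 | data) = 0.00070323.
So P(red next | data) = Σ P(red next | H) P(H | data) = (1/10)(0.51266) + (3/10)(0.24121) + (2/5)(0.1519) + (1/2)(0.087904) + (4/5)(0.0056259) + (9/10)(0.00070323) = 0.23347.

0.233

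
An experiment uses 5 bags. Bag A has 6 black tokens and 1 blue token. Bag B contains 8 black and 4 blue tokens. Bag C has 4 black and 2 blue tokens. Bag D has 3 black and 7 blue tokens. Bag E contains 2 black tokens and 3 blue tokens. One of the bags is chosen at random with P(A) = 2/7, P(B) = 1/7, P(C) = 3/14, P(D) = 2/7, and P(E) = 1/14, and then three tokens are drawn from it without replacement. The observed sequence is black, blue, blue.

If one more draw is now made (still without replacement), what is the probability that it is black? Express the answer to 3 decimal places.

0.492

The likelihood of the observed sequence under each hypothesis: P(data | bag A) = (6/7)(1/6)(0/5) = 0; P(data | bag B) = (8/12)(4/11)(3/10) = 0.072727; P(data | bag C) = (4/6)(2/5)(1/4) = 0.066667; P(data | bag D) = (3/10)(7/9)(6/8) = 0.175; P(data | bag E) = (2/5)(3/4)(2/3) = 0.2.
Weighting by the prior gives 2/7 · 0 = 0, 1/7 · 0.072727 = 0.01039, 3/14 · 0.066667 = 0.014286, 2/7 · 0.175 = 0.05, 1/14 · 0.2 = 0.014286; these sum to 0.088961.
The posterior is then P(bag A | data) = 0, P(bag B | data) = 0.11679, P(bag C | data) = 0.16058, P(bag D | data) = 0.56204, P(bag E | data) = 0.16058.
The predictive probability is P(black next | data) = (7/9)(0.11679) + (1)(0.16058) + (2/7)(0.56204) + (1/2)(0.16058) = 0.4923.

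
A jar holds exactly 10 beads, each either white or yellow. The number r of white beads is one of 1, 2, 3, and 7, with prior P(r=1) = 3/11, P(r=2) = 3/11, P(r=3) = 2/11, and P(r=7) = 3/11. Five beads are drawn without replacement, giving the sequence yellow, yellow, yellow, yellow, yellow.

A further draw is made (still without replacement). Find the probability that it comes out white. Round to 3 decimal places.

0.286

Compute the likelihood of the observed sequence for each case: P(data | r = 1) = (9/10)(8/9)(7/8)(6/7)(5/6) = 1/2; P(data | r = 2) = (8/10)(7/9)(6/8)(5/7)(4/6) = 2/9; P(data | r = 3) = (7/10)(6/9)(5/8)(4/7)(3/6) = 1/12; P(data | r = 7) = (3/10)(2/9)(1/8)(0/7) = 0.
Multiplying each by its prior: 3/11 · 1/2 = 3/22, 3/11 · 2/9 = 2/33, 2/11 · 1/12 = 1/66, 3/11 · 0 = 0; with total 7/33.
Normalising, the posterior is P(r = 1 | data) = 9/14, P(r = 2 | data) = 2/7, P(r = 3 | data) = 1/14, P(r = 7 | data) = 0.
Averaging over the posterior, P(white next | data) = (1/5)(9/14) + (2/5)(2/7) + (3/5)(1/14) = 2/7.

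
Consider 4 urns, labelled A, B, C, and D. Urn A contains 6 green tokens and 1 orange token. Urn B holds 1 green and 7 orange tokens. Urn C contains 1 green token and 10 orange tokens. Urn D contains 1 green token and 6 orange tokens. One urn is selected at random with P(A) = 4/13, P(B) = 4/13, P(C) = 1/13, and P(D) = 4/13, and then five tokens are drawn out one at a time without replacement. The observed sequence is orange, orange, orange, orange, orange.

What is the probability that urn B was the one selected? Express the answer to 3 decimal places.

Compute the likelihood of the observed sequence for each case: P(data | urn A) = (1/7)(0/6) = 0; P(data | urn B) = (7/8)(6/7)(5/6)(4/5)(3/4) = 0.375; P(data | urn C) = (10/11)(9/10)(8/9)(7/8)(6/7) = 0.54545; P(data | urn D) = (6/7)(5/6)(4/5)(3/4)(2/3) = 0.28571.
The prior-weighted likelihoods are 4/13 · 0 = 0, 4/13 · 0.375 = 0.11538, 1/13 · 0.54545 = 0.041958, 4/13 · 0.28571 = 0.087912; summing to 0.24525.
By Bayes' rule, P(urn B | data) = (0.11538) / (0.24525) = 0.47047.

0.470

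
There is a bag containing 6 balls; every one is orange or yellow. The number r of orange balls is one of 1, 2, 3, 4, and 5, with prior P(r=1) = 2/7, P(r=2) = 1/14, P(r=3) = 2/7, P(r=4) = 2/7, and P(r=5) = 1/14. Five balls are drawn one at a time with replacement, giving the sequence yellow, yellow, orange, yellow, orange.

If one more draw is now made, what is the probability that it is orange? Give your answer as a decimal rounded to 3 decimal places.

0.449

Under each hypothesis, the probability of the observed sequence is: P(data | r = 1) = (5/6)(5/6)(1/6)(5/6)(1/6) = 0.016075; P(data | r = 2) = (4/6)(4/6)(2/6)(4/6)(2/6) = 0.032922; P(data | r = 3) = (3/6)(3/6)(3/6)(3/6)(3/6) = 0.03125; P(data | r = 4) = (2/6)(2/6)(4/6)(2/6)(4/6) = 0.016461; P(data | r = 5) = (1/6)(1/6)(5/6)(1/6)(5/6) = 0.003215.
The prior-weighted likelihoods are 2/7 · 0.016075 = 0.0045929, 1/14 · 0.032922 = 0.0023516, 2/7 · 0.03125 = 0.0089286, 2/7 · 0.016461 = 0.0047031, 1/14 · 0.003215 = 0.00022964; with total 0.020806.
Normalising, the posterior is P(r = 1 | data) = 0.22075, P(r = 2 | data) = 0.11302, P(r = 3 | data) = 0.42914, P(r = 4 | data) = 0.22605, P(r = 5 | data) = 0.011038.
So P(orange next | data) = Σ P(orange next | H) P(H | data) = (1/6)(0.22075) + (1/3)(0.11302) + (1/2)(0.42914) + (2/3)(0.22605) + (5/6)(0.011038) = 0.44893.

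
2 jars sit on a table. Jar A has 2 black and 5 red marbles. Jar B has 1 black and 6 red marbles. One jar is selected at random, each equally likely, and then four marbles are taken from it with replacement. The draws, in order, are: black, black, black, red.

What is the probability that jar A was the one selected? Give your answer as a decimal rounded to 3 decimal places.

The likelihood of the observed sequence under each hypothesis: P(data | jar A) = (2/7)(2/7)(2/7)(5/7) = 0.01666; P(data | jar B) = (1/7)(1/7)(1/7)(6/7) = 0.002499.
Weighting by the prior gives 1/2 · 0.01666 = 0.0083299, 1/2 · 0.002499 = 0.0012495; with total 0.0095793.
Hence P(jar A | data) = (0.0083299) / (0.0095793) = 0.86957.

0.870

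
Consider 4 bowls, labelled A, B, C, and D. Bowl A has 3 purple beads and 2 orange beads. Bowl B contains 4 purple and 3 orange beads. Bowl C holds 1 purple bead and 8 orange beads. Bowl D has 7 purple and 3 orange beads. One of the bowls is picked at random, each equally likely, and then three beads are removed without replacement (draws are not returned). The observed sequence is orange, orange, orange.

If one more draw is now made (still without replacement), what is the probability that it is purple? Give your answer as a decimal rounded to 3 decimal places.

For each hypothesis, P(data | H) works out to: P(data | bowl A) = (2/5)(1/4)(0/3) = 0; P(data | bowl B) = (3/7)(2/6)(1/5) = 0.028571; P(data | bowl C) = (8/9)(7/8)(6/7) = 0.66667; P(data | bowl D) = (3/10)(2/9)(1/8) = 0.0083333.
Multiplying each by its prior: 1/4 · 0 = 0, 1/4 · 0.028571 = 0.0071429, 1/4 · 0.66667 = 0.16667, 1/4 · 0.0083333 = 0.0020833; with total 0.17589.
Dividing through by the total gives posterior P(bowl A | data) = 0, P(bowl B | data) = 0.040609, P(bowl C | data) = 0.94755, P(bowl D | data) = 0.011844.
So P(purple next | data) = Σ P(purple next | H) P(H | data) = (1)(0.040609) + (1/6)(0.94755) + (1)(0.011844) = 0.21038.

0.210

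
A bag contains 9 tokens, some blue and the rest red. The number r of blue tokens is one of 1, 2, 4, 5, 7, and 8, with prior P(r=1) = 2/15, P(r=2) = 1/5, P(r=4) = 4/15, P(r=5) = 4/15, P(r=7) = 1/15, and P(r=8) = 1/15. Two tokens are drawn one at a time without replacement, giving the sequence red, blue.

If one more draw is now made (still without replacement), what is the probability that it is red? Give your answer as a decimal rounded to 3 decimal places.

Under each hypothesis, the probability of the observed sequence is: P(data | r = 1) = (8/9)(1/8) = 1/9; P(data | r = 2) = (7/9)(2/8) = 7/36; P(data | r = 4) = (5/9)(4/8) = 5/18; P(data | r = 5) = (4/9)(5/8) = 5/18; P(data | r = 7) = (2/9)(7/8) = 7/36; P(data | r = 8) = (1/9)(8/8) = 1/9.
Multiplying each by its prior: 2/15 · 1/9 = 2/135, 1/5 · 7/36 = 7/180, 4/15 · 5/18 = 2/27, 4/15 · 5/18 = 2/27, 1/15 · 7/36 = 7/540, 1/15 · 1/9 = 1/135; summing to 2/9.
Normalising, the posterior is P(r = 1 | data) = 1/15, P(r = 2 | data) = 7/40, P(r = 4 | data) = 1/3, P(r = 5 | data) = 1/3, P(r = 7 | data) = 7/120, P(r = 8 | data) = 1/30.
Averaging over the posterior, P(red next | data) = (1)(1/15) + (6/7)(7/40) + (4/7)(1/3) + (3/7)(1/3) + (1/7)(7/120) + (0)(1/30) = 67/120.

0.558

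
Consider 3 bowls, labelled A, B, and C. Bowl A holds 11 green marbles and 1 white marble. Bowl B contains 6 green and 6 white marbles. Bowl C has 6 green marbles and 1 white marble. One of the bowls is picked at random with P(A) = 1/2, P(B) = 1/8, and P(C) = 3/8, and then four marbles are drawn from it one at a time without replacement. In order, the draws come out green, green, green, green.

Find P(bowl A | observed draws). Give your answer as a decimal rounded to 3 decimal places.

The likelihood of the observed sequence under each hypothesis: P(data | bowl A) = (11/12)(10/11)(9/10)(8/9) = 2/3; P(data | bowl B) = (6/12)(5/11)(4/10)(3/9) = 1/33; P(data | bowl C) = (6/7)(5/6)(4/5)(3/4) = 3/7.
Multiplying each by its prior: 1/2 · 2/3 = 1/3, 1/8 · 1/33 = 1/264, 3/8 · 3/7 = 9/56; with total 115/231.
By Bayes' rule, P(bowl A | data) = (1/3) / (115/231) = 77/115.

0.670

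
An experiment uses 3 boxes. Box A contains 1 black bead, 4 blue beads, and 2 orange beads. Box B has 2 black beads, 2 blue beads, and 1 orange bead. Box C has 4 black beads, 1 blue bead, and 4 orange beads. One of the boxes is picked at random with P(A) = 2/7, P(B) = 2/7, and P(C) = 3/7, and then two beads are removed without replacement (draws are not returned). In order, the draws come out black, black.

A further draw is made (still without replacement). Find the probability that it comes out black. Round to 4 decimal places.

Compute the likelihood of the observed sequence for each case: P(data | box A) = (1/7)(0/6) = 0; P(data | box B) = (2/5)(1/4) = 1/10; P(data | box C) = (4/9)(3/8) = 1/6.
The prior-weighted likelihoods are 2/7 · 0 = 0, 2/7 · 1/10 = 1/35, 3/7 · 1/6 = 1/14; with total 1/10.
The posterior is then P(box A | data) = 0, P(box B | data) = 2/7, P(box C | data) = 5/7.
Averaging over the posterior, P(black next | data) = (0)(2/7) + (2/7)(5/7) = 10/49.

0.2041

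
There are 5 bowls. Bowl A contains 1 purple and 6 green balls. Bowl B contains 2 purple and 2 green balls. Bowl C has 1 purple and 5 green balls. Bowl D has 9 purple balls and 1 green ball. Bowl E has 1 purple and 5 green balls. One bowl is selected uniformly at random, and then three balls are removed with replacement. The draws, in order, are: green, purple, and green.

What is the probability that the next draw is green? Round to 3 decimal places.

The likelihood of the observed sequence under each hypothesis: P(data | bowl A) = (6/7)(1/7)(6/7) = 0.10496; P(data | bowl B) = (2/4)(2/4)(2/4) = 0.125; P(data | bowl C) = (5/6)(1/6)(5/6) = 0.11574; P(data | bowl D) = (1/10)(9/10)(1/10) = 0.009; P(data | bowl E) = (5/6)(1/6)(5/6) = 0.11574.
Multiplying each by its prior: 1/5 · 0.10496 = 0.020991, 1/5 · 0.125 = 0.025, 1/5 · 0.11574 = 0.023148, 1/5 · 0.009 = 0.0018, 1/5 · 0.11574 = 0.023148; these sum to 0.094088.
Normalising, the posterior is P(bowl A | data) = 0.2231, P(bowl B | data) = 0.26571, P(bowl C | data) = 0.24603, P(bowl D | data) = 0.019131, P(bowl E | data) = 0.24603.
So P(green next | data) = Σ P(green next | H) P(H | data) = (6/7)(0.2231) + (1/2)(0.26571) + (5/6)(0.24603) + (1/10)(0.019131) + (5/6)(0.24603) = 0.73605.

0.736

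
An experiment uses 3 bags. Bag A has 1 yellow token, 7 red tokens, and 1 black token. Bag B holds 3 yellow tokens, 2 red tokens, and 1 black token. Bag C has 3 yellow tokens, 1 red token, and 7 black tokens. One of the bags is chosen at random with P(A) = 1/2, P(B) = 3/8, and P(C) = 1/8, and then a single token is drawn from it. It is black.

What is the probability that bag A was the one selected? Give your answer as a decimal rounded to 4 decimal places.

0.2812

For each hypothesis, P(data | H) works out to: P(data | bag A) = (1/9) = 0.11111; P(data | bag B) = (1/6) = 0.16667; P(data | bag C) = (7/11) = 0.63636.
Weighting by the prior gives 1/2 · 0.11111 = 0.055556, 3/8 · 0.16667 = 0.0625, 1/8 · 0.63636 = 0.079545; with total 0.1976.
Therefore the posterior P(bag A | data) = (0.055556) / (0.1976) = 0.28115.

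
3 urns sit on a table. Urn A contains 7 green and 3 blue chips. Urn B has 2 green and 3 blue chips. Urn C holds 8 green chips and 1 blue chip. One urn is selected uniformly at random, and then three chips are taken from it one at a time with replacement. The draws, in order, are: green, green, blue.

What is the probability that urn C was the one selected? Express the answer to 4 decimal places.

Under each hypothesis, the probability of the observed sequence is: P(data | urn A) = (7/10)(7/10)(3/10) = 0.147; P(data | urn B) = (2/5)(2/5)(3/5) = 0.096; P(data | urn C) = (8/9)(8/9)(1/9) = 0.087791.
Multiplying each by its prior: 1/3 · 0.147 = 0.049, 1/3 · 0.096 = 0.032, 1/3 · 0.087791 = 0.029264; with total 0.11026.
So P(urn C | data) = (0.029264) / (0.11026) = 0.2654.

0.2654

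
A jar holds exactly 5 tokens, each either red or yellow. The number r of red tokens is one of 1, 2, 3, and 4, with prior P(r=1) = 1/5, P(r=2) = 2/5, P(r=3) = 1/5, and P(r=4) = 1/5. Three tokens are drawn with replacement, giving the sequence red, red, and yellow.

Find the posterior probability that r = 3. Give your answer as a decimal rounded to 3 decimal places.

For each hypothesis, P(data | H) works out to: P(data | r = 1) = (1/5)(1/5)(4/5) = 4/125; P(data | r = 2) = (2/5)(2/5)(3/5) = 12/125; P(data | r = 3) = (3/5)(3/5)(2/5) = 18/125; P(data | r = 4) = (4/5)(4/5)(1/5) = 16/125.
The prior-weighted likelihoods are 1/5 · 4/125 = 4/625, 2/5 · 12/125 = 24/625, 1/5 · 18/125 = 18/625, 1/5 · 16/125 = 16/625; summing to 62/625.
Therefore the posterior P(r = 3 | data) = (18/625) / (62/625) = 9/31.

0.290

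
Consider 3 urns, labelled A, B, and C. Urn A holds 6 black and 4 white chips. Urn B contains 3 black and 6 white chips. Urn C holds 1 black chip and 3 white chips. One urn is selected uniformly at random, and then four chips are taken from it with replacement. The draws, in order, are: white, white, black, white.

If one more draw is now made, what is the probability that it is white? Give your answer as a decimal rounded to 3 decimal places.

Under each hypothesis, the probability of the observed sequence is: P(data | urn A) = (4/10)(4/10)(6/10)(4/10) = 0.0384; P(data | urn B) = (6/9)(6/9)(3/9)(6/9) = 0.098765; P(data | urn C) = (3/4)(3/4)(1/4)(3/4) = 0.10547.
The prior-weighted likelihoods are 1/3 · 0.0384 = 0.0128, 1/3 · 0.098765 = 0.032922, 1/3 · 0.10547 = 0.035156; summing to 0.080878.
Normalising, the posterior is P(urn A | data) = 0.15826, P(urn B | data) = 0.40705, P(urn C | data) = 0.43468.
Averaging over the posterior, P(white next | data) = (2/5)(0.15826) + (2/3)(0.40705) + (3/4)(0.43468) = 0.66069.

0.661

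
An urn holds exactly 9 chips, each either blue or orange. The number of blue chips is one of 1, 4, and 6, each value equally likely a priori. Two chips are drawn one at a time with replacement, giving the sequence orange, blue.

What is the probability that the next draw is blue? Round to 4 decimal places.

The likelihood of the observed sequence under each hypothesis: P(data | r = 1) = (8/9)(1/9) = 8/81; P(data | r = 4) = (5/9)(4/9) = 20/81; P(data | r = 6) = (3/9)(6/9) = 2/9.
The prior-weighted likelihoods are 1/3 · 8/81 = 8/243, 1/3 · 20/81 = 20/243, 1/3 · 2/9 = 2/27; summing to 46/243.
The posterior is then P(r = 1 | data) = 4/23, P(r = 4 | data) = 10/23, P(r = 6 | data) = 9/23.
The predictive probability is P(blue next | data) = (1/9)(4/23) + (4/9)(10/23) + (2/3)(9/23) = 98/207.

0.4734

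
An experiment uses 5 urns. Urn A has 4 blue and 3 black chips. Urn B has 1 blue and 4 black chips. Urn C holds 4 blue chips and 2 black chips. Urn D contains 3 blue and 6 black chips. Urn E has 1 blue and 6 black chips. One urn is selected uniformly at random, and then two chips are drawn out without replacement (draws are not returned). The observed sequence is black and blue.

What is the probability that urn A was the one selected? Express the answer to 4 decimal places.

Under each hypothesis, the probability of the observed sequence is: P(data | urn A) = (3/7)(4/6) = 0.28571; P(data | urn B) = (4/5)(1/4) = 0.2; P(data | urn C) = (2/6)(4/5) = 0.26667; P(data | urn D) = (6/9)(3/8) = 0.25; P(data | urn E) = (6/7)(1/6) = 0.14286.
Multiplying each by its prior: 1/5 · 0.28571 = 0.057143, 1/5 · 0.2 = 0.04, 1/5 · 0.26667 = 0.053333, 1/5 · 0.25 = 0.05, 1/5 · 0.14286 = 0.028571; these sum to 0.22905.
Therefore the posterior P(urn A | data) = (0.057143) / (0.22905) = 0.24948.

0.2495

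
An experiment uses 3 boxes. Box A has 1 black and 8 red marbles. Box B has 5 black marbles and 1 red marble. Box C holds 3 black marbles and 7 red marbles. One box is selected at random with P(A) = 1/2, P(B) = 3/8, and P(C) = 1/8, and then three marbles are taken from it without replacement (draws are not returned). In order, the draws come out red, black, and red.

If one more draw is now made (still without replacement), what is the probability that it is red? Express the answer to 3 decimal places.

0.919

Under each hypothesis, the probability of the observed sequence is: P(data | box A) = (8/9)(1/8)(7/7) = 0.11111; P(data | box B) = (1/6)(5/5)(0/4) = 0; P(data | box C) = (7/10)(3/9)(6/8) = 0.175.
Multiplying each by its prior: 1/2 · 0.11111 = 0.055556, 3/8 · 0 = 0, 1/8 · 0.175 = 0.021875; with total 0.077431.
The posterior is then P(box A | data) = 0.71749, P(box B | data) = 0, P(box C | data) = 0.28251.
Averaging over the posterior, P(red next | data) = (1)(0.71749) + (5/7)(0.28251) = 0.91928.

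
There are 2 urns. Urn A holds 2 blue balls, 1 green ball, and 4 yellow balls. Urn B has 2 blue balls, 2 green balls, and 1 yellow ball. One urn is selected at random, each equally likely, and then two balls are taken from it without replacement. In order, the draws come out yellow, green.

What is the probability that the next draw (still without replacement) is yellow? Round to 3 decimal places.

Under each hypothesis, the probability of the observed sequence is: P(data | urn A) = (4/7)(1/6) = 2/21; P(data | urn B) = (1/5)(2/4) = 1/10.
Multiplying each by its prior: 1/2 · 2/21 = 1/21, 1/2 · 1/10 = 1/20; with total 41/420.
The posterior is then P(urn A | data) = 20/41, P(urn B | data) = 21/41.
The predictive probability is P(yellow next | data) = (3/5)(20/41) + (0)(21/41) = 12/41.

0.293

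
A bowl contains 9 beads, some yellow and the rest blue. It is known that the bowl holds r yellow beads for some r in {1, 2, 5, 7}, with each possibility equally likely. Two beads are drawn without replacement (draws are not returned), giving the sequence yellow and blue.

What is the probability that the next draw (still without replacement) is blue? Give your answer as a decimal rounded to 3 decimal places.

0.546

For each hypothesis, P(data | H) works out to: P(data | r = 1) = (1/9)(8/8) = 1/9; P(data | r = 2) = (2/9)(7/8) = 7/36; P(data | r = 5) = (5/9)(4/8) = 5/18; P(data | r = 7) = (7/9)(2/8) = 7/36.
Multiplying each by its prior: 1/4 · 1/9 = 1/36, 1/4 · 7/36 = 7/144, 1/4 · 5/18 = 5/72, 1/4 · 7/36 = 7/144; summing to 7/36.
Dividing through by the total gives posterior P(r = 1 | data) = 1/7, P(r = 2 | data) = 1/4, P(r = 5 | data) = 5/14, P(r = 7 | data) = 1/4.
The predictive probability is P(blue next | data) = (1)(1/7) + (6/7)(1/4) + (3/7)(5/14) + (1/7)(1/4) = 107/196.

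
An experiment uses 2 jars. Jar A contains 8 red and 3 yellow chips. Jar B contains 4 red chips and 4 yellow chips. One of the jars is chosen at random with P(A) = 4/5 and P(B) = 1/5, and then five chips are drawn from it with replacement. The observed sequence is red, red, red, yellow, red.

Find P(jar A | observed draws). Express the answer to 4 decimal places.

0.9071

Under each hypothesis, the probability of the observed sequence is: P(data | jar A) = (8/11)(8/11)(8/11)(3/11)(8/11) = 0.076299; P(data | jar B) = (4/8)(4/8)(4/8)(4/8)(4/8) = 0.03125.
The prior-weighted likelihoods are 4/5 · 0.076299 = 0.061039, 1/5 · 0.03125 = 0.00625; summing to 0.067289.
By Bayes' rule, P(jar A | data) = (0.061039) / (0.067289) = 0.90712.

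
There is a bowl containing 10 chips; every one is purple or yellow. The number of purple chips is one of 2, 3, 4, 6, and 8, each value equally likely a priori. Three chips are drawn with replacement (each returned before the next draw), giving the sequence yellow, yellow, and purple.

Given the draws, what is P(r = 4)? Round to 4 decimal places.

For each hypothesis, P(data | H) works out to: P(data | r = 2) = (8/10)(8/10)(2/10) = 0.128; P(data | r = 3) = (7/10)(7/10)(3/10) = 0.147; P(data | r = 4) = (6/10)(6/10)(4/10) = 0.144; P(data | r = 6) = (4/10)(4/10)(6/10) = 0.096; P(data | r = 8) = (2/10)(2/10)(8/10) = 0.032.
Weighting by the prior gives 1/5 · 0.128 = 0.0256, 1/5 · 0.147 = 0.0294, 1/5 · 0.144 = 0.0288, 1/5 · 0.096 = 0.0192, 1/5 · 0.032 = 0.0064; with total 0.1094.
Therefore the posterior P(r = 4 | data) = (0.0288) / (0.1094) = 0.26325.

0.2633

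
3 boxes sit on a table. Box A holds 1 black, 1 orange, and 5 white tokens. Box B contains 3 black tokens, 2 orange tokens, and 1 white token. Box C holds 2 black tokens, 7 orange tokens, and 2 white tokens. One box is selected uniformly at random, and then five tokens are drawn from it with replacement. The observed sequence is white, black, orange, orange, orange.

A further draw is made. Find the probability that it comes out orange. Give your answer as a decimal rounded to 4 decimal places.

The likelihood of the observed sequence under each hypothesis: P(data | box A) = (5/7)(1/7)(1/7)(1/7)(1/7) = 0.0002975; P(data | box B) = (1/6)(3/6)(2/6)(2/6)(2/6) = 0.0030864; P(data | box C) = (2/11)(2/11)(7/11)(7/11)(7/11) = 0.008519.
Weighting by the prior gives 1/3 · 0.0002975 = 9.9165e-05, 1/3 · 0.0030864 = 0.0010288, 1/3 · 0.008519 = 0.0028397; with total 0.0039677.
The posterior is then P(box A | data) = 0.024993, P(box B | data) = 0.2593, P(box C | data) = 0.71571.
So P(orange next | data) = Σ P(orange next | H) P(H | data) = (1/7)(0.024993) + (1/3)(0.2593) + (7/11)(0.71571) = 0.54545.

0.5455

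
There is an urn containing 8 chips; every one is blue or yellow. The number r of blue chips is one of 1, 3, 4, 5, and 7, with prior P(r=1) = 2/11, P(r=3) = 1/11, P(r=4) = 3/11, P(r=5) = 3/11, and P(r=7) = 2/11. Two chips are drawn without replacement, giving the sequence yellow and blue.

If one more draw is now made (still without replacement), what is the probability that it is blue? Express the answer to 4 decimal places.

0.5368

Under each hypothesis, the probability of the observed sequence is: P(data | r = 1) = (7/8)(1/7) = 1/8; P(data | r = 3) = (5/8)(3/7) = 15/56; P(data | r = 4) = (4/8)(4/7) = 2/7; P(data | r = 5) = (3/8)(5/7) = 15/56; P(data | r = 7) = (1/8)(7/7) = 1/8.
Weighting by the prior gives 2/11 · 1/8 = 1/44, 1/11 · 15/56 = 15/616, 3/11 · 2/7 = 6/77, 3/11 · 15/56 = 45/616, 2/11 · 1/8 = 1/44; with total 17/77.
Dividing through by the total gives posterior P(r = 1 | data) = 7/68, P(r = 3 | data) = 15/136, P(r = 4 | data) = 6/17, P(r = 5 | data) = 45/136, P(r = 7 | data) = 7/68.
The predictive probability is P(blue next | data) = (0)(7/68) + (1/3)(15/136) + (1/2)(6/17) + (2/3)(45/136) + (1)(7/68) = 73/136.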